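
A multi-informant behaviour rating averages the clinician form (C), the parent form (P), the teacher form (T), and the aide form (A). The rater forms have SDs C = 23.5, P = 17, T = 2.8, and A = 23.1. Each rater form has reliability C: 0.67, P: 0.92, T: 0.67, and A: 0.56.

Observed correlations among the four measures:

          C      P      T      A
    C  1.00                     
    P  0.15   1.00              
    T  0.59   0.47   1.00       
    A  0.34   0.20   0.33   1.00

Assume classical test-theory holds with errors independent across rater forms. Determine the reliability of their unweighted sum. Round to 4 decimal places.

0.7982

Var(C+P+T+A) = 23.5² + 17² + 2.8² + 23.1² + 2·[23.5·17·0.15 + 23.5·2.8·0.59 + 23.5·23.1·0.34 + 17·2.8·0.47 + 17·23.1·0.20 + 2.8·23.1·0.33] = 1382.7 + 811.145 = 2193.84.
Under uncorrelated errors the observed covariances equal the true-score covariances, so only the own-variance terms attenuate.
True-score variance = [23.5²·0.67 + 17²·0.92 + 2.8²·0.67 + 23.1²·0.56] + 811.145 = 939.962 + 811.145 = 1751.11.
Reliability = 1751.11 / 2193.84 = 0.7982.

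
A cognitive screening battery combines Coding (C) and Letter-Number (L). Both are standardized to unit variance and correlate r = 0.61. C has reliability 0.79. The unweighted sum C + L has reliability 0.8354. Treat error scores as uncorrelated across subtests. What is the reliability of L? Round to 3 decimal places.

0.680

Var(C+L) = 2 + 2·0.61 = 3.220.
True-score variance = ρ_C + ρ_L + 2·0.61, so 0.8354 = (0.79 + ρ_L + 1.22) / 3.220.
ρ_L = 0.8354·3.220 − 0.79 − 1.22 = 0.680.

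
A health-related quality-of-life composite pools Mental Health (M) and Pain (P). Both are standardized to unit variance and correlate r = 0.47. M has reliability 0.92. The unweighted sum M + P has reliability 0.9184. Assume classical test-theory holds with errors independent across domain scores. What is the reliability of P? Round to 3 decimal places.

0.840

Var(M+P) = 2 + 2·0.47 = 2.940.
True-score variance = ρ_M + ρ_P + 2·0.47, so 0.9184 = (0.92 + ρ_P + 0.94) / 2.940.
ρ_P = 0.9184·2.940 − 0.92 − 0.94 = 0.840.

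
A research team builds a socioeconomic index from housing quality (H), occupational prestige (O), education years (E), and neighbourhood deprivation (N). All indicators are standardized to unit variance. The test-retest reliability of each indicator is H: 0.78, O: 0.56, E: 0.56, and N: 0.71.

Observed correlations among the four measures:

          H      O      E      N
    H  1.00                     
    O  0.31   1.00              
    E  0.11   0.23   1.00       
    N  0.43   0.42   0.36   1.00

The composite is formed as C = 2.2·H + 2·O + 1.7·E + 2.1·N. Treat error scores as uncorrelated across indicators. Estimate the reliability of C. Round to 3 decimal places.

Var(C) = 2.2² + 2² + 1.7² + 2.1² + 2·[4.4·0.31 + 3.74·0.11 + 4.62·0.43 + 3.4·0.23 + 4.2·0.42 + 3.57·0.36] = 16.14 + 15.1864 = 31.3264.
Under uncorrelated errors the observed covariances equal the true-score covariances, so only the own-variance terms attenuate.
True-score variance = [2.2²·0.78 + 2²·0.56 + 1.7²·0.56 + 2.1²·0.71] + 15.1864 = 10.7647 + 15.1864 = 25.9511.
Reliability = 25.9511 / 31.3264 = 0.828.

0.828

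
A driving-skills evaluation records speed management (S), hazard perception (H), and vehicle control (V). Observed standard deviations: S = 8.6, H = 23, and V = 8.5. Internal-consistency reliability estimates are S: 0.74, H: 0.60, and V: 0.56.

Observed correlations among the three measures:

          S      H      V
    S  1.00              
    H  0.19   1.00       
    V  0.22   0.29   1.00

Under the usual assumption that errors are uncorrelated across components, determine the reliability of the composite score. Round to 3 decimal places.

Var(S+H+V) = 8.6² + 23² + 8.5² + 2·[8.6·23·0.19 + 8.6·8.5·0.22 + 23·8.5·0.29] = 675.21 + 220.718 = 895.928.
Under uncorrelated errors the observed covariances equal the true-score covariances, so only the own-variance terms attenuate.
True-score variance = [8.6²·0.74 + 23²·0.60 + 8.5²·0.56] + 220.718 = 412.59 + 220.718 = 633.308.
Reliability = 633.308 / 895.928 = 0.707.

0.707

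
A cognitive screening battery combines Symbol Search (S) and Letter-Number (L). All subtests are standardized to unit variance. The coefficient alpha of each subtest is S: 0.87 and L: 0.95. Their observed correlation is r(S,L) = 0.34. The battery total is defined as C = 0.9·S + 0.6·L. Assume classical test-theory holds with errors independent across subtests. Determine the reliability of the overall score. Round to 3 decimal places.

0.920

Var(C) = 0.9² + 0.6² + 2·[0.54·0.34] = 1.17 + 0.3672 = 1.5372.
Because errors are independent across components, Cov(Tᵢ,Tⱼ) = Cov(Xᵢ,Xⱼ); the off-diagonal part of the true-score variance is the same as above.
True-score variance = [0.9²·0.87 + 0.6²·0.95] + 0.3672 = 1.0467 + 0.3672 = 1.4139.
Reliability = 1.4139 / 1.5372 = 0.920.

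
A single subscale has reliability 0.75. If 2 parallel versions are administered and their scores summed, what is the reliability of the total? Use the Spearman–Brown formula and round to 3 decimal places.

0.857

ρ_k = kρ / (1 + (k−1)ρ) = 2·0.75 / (1 + 1·0.75) = 1.500 / 1.750 = 0.857.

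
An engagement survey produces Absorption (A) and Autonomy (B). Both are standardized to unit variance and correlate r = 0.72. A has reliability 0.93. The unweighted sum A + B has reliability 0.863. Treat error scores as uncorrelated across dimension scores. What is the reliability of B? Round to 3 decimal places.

Var(A+B) = 2 + 2·0.72 = 3.440.
True-score variance = ρ_A + ρ_B + 2·0.72, so 0.863 = (0.93 + ρ_B + 1.44) / 3.440.
ρ_B = 0.863·3.440 − 0.93 − 1.44 = 0.599.

0.599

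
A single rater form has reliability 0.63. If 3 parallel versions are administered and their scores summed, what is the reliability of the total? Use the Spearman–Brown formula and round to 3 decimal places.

0.836

ρ_k = kρ / (1 + (k−1)ρ) = 3·0.63 / (1 + 2·0.63) = 1.890 / 2.260 = 0.836.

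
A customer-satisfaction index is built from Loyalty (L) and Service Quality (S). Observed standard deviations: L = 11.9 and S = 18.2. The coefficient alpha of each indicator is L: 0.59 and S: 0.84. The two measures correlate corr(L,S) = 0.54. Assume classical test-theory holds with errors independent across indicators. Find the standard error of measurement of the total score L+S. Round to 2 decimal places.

Var(total) = 472.85 + 233.906 = 706.756.
True-score variance = 361.791 + 233.906 = 595.698, so reliability = 0.8429.
Error variance = 706.756 − 595.698 = 111.059; SEM = √111.059 = 10.54.

10.54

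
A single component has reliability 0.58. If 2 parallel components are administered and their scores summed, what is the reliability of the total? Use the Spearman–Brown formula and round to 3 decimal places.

0.734

ρ_k = kρ / (1 + (k−1)ρ) = 2·0.58 / (1 + 1·0.58) = 1.160 / 1.580 = 0.734.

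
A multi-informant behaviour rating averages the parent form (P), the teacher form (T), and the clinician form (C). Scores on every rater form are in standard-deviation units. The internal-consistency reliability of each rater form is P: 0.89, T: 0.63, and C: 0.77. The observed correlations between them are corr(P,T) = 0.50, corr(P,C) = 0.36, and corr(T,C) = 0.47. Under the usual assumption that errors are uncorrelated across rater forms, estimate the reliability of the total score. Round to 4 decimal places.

0.8746

Var(P+T+C) = 3 + 2·[0.50 + 0.36 + 0.47] = 3 + 2.66 = 5.66.
Because errors are independent across components, Cov(Tᵢ,Tⱼ) = Cov(Xᵢ,Xⱼ); the off-diagonal part of the true-score variance is the same as above.
True-score variance = [0.89 + 0.63 + 0.77] + 2.66 = 2.29 + 2.66 = 4.95.
Reliability = 4.95 / 5.66 = 0.8746.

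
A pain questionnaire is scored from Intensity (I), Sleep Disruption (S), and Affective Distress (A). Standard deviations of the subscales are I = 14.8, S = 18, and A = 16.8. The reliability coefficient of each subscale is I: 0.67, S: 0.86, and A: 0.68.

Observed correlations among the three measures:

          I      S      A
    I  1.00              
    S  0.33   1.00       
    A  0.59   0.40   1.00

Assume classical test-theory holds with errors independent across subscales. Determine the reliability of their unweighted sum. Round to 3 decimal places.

Var(I+S+A) = 14.8² + 18² + 16.8² + 2·[14.8·18·0.33 + 14.8·16.8·0.59 + 18·16.8·0.40] = 825.28 + 711.139 = 1536.42.
With uncorrelated errors the cross-covariances are all true-score covariance, so they carry over unchanged; only the diagonal terms shrink to ρᵢσᵢ².
True-score variance = [14.8²·0.67 + 18²·0.86 + 16.8²·0.68] + 711.139 = 617.32 + 711.139 = 1328.46.
Reliability = 1328.46 / 1536.42 = 0.865.

0.865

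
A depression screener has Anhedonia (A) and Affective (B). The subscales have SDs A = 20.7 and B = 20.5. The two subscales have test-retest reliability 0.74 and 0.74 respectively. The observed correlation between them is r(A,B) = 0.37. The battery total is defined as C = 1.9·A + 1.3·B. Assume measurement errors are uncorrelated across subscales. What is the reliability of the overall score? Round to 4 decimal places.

Var(C) = 1.9²·20.7² + 1.3²·20.5² + 2·[2.47·20.7·20.5·0.37] = 2257.07 + 775.627 = 3032.7.
Because errors are independent across components, Cov(Tᵢ,Tⱼ) = Cov(Xᵢ,Xⱼ); the off-diagonal part of the true-score variance is the same as above.
True-score variance = [1.9²·20.7²·0.74 + 1.3²·20.5²·0.74] + 775.627 = 1670.23 + 775.627 = 2445.86.
Reliability = 2445.86 / 3032.7 = 0.8065.

0.8065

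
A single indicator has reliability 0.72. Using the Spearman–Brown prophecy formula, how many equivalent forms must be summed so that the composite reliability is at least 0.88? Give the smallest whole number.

3

k ≥ ρ*(1−ρ₁)/(ρ₁(1−ρ*)) = 0.88·0.28 / (0.72·0.12) = 2.852.
Smallest integer k = 3.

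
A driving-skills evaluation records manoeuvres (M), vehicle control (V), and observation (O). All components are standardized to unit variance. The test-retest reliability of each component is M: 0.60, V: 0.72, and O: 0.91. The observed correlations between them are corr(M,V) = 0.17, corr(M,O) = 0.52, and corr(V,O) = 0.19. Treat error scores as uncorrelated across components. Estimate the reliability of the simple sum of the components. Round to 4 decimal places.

0.8382

Var(M+V+O) = 3 + 2·[0.17 + 0.52 + 0.19] = 3 + 1.76 = 4.76.
With uncorrelated errors the cross-covariances are all true-score covariance, so they carry over unchanged; only the diagonal terms shrink to ρᵢσᵢ².
True-score variance = [0.60 + 0.72 + 0.91] + 1.76 = 2.23 + 1.76 = 3.99.
Reliability = 3.99 / 4.76 = 0.8382.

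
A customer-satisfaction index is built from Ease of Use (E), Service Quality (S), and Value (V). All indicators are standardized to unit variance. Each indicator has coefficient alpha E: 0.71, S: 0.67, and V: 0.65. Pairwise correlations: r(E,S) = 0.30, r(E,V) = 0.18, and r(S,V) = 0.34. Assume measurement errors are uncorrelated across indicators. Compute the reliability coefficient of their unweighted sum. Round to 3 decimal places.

Var(E+S+V) = 3 + 2·[0.30 + 0.18 + 0.34] = 3 + 1.64 = 4.64.
Under uncorrelated errors the observed covariances equal the true-score covariances, so only the own-variance terms attenuate.
True-score variance = [0.71 + 0.67 + 0.65] + 1.64 = 2.03 + 1.64 = 3.67.
Reliability = 3.67 / 4.64 = 0.791.

0.791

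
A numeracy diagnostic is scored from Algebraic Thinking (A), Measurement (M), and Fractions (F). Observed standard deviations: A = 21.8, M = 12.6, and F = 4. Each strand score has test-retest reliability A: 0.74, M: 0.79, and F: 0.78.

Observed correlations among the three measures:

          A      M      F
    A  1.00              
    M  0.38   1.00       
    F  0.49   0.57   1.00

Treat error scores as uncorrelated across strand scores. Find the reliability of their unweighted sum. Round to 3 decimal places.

Var(A+M+F) = 21.8² + 12.6² + 4² + 2·[21.8·12.6·0.38 + 21.8·4·0.49 + 12.6·4·0.57] = 650 + 351.669 = 1001.67.
With uncorrelated errors the cross-covariances are all true-score covariance, so they carry over unchanged; only the diagonal terms shrink to ρᵢσᵢ².
True-score variance = [21.8²·0.74 + 12.6²·0.79 + 4²·0.78] + 351.669 = 489.578 + 351.669 = 841.247.
Reliability = 841.247 / 1001.67 = 0.840.

0.840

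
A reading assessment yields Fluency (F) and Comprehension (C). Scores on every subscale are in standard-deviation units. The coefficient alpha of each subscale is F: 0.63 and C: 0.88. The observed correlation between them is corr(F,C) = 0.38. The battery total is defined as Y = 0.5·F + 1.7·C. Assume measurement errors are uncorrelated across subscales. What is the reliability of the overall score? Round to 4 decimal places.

0.8840

Var(Y) = 0.5² + 1.7² + 2·[0.85·0.38] = 3.14 + 0.646 = 3.786.
With uncorrelated errors the cross-covariances are all true-score covariance, so they carry over unchanged; only the diagonal terms shrink to ρᵢσᵢ².
True-score variance = [0.5²·0.63 + 1.7²·0.88] + 0.646 = 2.7007 + 0.646 = 3.3467.
Reliability = 3.3467 / 3.786 = 0.8840.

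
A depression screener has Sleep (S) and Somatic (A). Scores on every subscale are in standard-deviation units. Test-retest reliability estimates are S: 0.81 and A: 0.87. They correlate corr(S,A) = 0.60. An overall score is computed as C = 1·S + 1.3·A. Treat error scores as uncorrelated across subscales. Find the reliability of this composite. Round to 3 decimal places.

Var(C) = 1 + 1.3² + 2·[1.3·0.60] = 2.69 + 1.56 = 4.25.
Under uncorrelated errors the observed covariances equal the true-score covariances, so only the own-variance terms attenuate.
True-score variance = [0.81 + 1.3²·0.87] + 1.56 = 2.2803 + 1.56 = 3.8403.
Reliability = 3.8403 / 4.25 = 0.904.

0.904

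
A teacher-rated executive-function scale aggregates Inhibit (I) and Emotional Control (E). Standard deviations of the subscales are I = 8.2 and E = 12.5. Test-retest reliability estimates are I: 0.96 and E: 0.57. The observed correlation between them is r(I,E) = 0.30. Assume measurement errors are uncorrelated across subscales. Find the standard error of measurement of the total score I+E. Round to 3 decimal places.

8.359

Var(total) = 223.49 + 61.5 = 284.99.
True-score variance = 153.613 + 61.5 = 215.113, so reliability = 0.7548.
Error variance = 284.99 − 215.113 = 69.8771; SEM = √69.8771 = 8.359.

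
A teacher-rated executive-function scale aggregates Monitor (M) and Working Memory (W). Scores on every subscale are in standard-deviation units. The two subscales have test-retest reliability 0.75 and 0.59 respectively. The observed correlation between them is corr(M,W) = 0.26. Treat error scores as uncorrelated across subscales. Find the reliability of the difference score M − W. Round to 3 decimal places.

Var(M−W) = 1 + 1 − 2·0.26 = 2 − 0.52 = 1.48.
Because errors are independent across components, Cov(Tᵢ,Tⱼ) = Cov(Xᵢ,Xⱼ); the off-diagonal part of the true-score variance is the same as above.
True-score variance = [0.75 + 0.59] − 0.52 = 1.34 − 0.52 = 0.82.
Reliability = 0.82 / 1.48 = 0.554.

0.554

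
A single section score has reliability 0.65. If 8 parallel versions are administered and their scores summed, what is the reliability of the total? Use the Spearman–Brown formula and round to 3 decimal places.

0.937

ρ_k = kρ / (1 + (k−1)ρ) = 8·0.65 / (1 + 7·0.65) = 5.200 / 5.550 = 0.937.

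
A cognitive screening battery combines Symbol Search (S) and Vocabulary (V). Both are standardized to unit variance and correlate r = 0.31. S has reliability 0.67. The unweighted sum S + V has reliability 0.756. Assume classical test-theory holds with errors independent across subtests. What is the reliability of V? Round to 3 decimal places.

0.691

Var(S+V) = 2 + 2·0.31 = 2.620.
True-score variance = ρ_S + ρ_V + 2·0.31, so 0.756 = (0.67 + ρ_V + 0.62) / 2.620.
ρ_V = 0.756·2.620 − 0.67 − 0.62 = 0.691.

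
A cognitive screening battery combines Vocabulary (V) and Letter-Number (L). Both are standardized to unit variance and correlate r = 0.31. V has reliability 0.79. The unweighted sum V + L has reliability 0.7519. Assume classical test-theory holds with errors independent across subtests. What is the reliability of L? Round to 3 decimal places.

Var(V+L) = 2 + 2·0.31 = 2.620.
True-score variance = ρ_V + ρ_L + 2·0.31, so 0.7519 = (0.79 + ρ_L + 0.62) / 2.620.
ρ_L = 0.7519·2.620 − 0.79 − 0.62 = 0.560.

0.560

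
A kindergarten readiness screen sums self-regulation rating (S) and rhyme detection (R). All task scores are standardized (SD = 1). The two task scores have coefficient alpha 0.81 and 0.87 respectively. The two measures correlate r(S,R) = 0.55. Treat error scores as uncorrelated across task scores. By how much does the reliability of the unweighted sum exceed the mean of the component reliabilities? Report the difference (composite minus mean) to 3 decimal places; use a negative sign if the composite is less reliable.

Var(sum) = 2 + 1.1 = 3.1; true-score variance = 1.68 + 1.1 = 2.78; composite reliability = 0.8968.
Mean component reliability = 0.8400.
Difference = 0.8968 − 0.8400 = 0.057.

0.057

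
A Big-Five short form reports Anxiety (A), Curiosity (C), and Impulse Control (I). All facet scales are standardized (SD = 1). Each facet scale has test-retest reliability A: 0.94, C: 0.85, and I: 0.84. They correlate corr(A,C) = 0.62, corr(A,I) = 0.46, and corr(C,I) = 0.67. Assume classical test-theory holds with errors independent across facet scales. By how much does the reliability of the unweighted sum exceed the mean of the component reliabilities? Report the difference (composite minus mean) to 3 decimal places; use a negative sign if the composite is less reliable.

Var(sum) = 3 + 3.5 = 6.5; true-score variance = 2.63 + 3.5 = 6.13; composite reliability = 0.9431.
Mean component reliability = 0.8767.
Difference = 0.9431 − 0.8767 = 0.066.

0.066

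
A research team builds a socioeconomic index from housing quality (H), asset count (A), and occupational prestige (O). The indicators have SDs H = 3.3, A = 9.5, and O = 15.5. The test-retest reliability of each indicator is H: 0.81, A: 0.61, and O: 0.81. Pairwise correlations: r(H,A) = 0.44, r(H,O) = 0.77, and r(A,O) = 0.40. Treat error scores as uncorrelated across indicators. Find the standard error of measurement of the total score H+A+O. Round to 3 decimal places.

Var(total) = 341.39 + 224.159 = 565.549.
True-score variance = 258.476 + 224.159 = 482.635, so reliability = 0.8534.
Error variance = 565.549 − 482.635 = 82.9141; SEM = √82.9141 = 9.106.

9.106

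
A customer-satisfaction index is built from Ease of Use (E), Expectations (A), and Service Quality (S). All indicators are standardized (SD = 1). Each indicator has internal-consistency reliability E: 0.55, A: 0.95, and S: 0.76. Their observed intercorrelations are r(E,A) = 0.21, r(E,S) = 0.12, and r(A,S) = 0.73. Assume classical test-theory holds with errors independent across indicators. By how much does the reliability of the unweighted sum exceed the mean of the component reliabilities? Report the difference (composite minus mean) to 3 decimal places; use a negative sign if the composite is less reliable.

Var(sum) = 3 + 2.12 = 5.12; true-score variance = 2.26 + 2.12 = 4.38; composite reliability = 0.8555.
Mean component reliability = 0.7533.
Difference = 0.8555 − 0.7533 = 0.102.

0.102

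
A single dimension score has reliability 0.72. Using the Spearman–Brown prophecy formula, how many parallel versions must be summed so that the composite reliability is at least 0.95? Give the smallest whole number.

8

k ≥ ρ*(1−ρ₁)/(ρ₁(1−ρ*)) = 0.95·0.28 / (0.72·0.05) = 7.389.
Smallest integer k = 8.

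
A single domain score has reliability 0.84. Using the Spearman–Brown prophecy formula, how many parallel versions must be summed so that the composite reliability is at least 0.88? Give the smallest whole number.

2

k ≥ ρ*(1−ρ₁)/(ρ₁(1−ρ*)) = 0.88·0.16 / (0.84·0.12) = 1.397.
Smallest integer k = 2.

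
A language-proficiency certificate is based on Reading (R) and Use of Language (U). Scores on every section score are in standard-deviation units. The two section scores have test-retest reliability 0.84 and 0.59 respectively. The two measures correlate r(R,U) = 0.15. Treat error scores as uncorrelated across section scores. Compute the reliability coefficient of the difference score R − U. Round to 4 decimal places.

Var(R−U) = 1 + 1 − 2·0.15 = 2 − 0.3 = 1.7.
Under uncorrelated errors the observed covariances equal the true-score covariances, so only the own-variance terms attenuate.
True-score variance = [0.84 + 0.59] − 0.3 = 1.43 − 0.3 = 1.13.
Reliability = 1.13 / 1.7 = 0.6647.

0.6647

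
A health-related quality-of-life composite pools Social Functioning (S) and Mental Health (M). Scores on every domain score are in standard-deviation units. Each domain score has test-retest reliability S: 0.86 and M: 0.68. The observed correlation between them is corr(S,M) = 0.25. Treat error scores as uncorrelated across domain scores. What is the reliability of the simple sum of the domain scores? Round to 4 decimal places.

Var(S+M) = 2 + 2·[0.25] = 2 + 0.5 = 2.5.
Under uncorrelated errors the observed covariances equal the true-score covariances, so only the own-variance terms attenuate.
True-score variance = [0.86 + 0.68] + 0.5 = 1.54 + 0.5 = 2.04.
Reliability = 2.04 / 2.5 = 0.8160.

0.8160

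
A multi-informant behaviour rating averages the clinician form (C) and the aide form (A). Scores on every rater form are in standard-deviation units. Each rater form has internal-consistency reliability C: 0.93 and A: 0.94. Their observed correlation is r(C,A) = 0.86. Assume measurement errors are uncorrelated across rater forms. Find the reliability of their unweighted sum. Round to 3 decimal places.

Var(C+A) = 2 + 2·[0.86] = 2 + 1.72 = 3.72.
With uncorrelated errors the cross-covariances are all true-score covariance, so they carry over unchanged; only the diagonal terms shrink to ρᵢσᵢ².
True-score variance = [0.93 + 0.94] + 1.72 = 1.87 + 1.72 = 3.59.
Reliability = 3.59 / 3.72 = 0.965.

0.965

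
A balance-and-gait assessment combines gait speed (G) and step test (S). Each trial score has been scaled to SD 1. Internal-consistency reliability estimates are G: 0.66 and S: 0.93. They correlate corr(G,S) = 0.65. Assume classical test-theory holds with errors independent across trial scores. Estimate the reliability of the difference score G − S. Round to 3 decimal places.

Var(G−S) = 1 + 1 − 2·0.65 = 2 − 1.3 = 0.7.
Under uncorrelated errors the observed covariances equal the true-score covariances, so only the own-variance terms attenuate.
True-score variance = [0.66 + 0.93] − 1.3 = 1.59 − 1.3 = 0.29.
Reliability = 0.29 / 0.7 = 0.414.

0.414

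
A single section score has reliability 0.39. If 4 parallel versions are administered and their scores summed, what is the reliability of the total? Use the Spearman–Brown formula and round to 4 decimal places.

0.7189

ρ_k = kρ / (1 + (k−1)ρ) = 4·0.39 / (1 + 3·0.39) = 1.560 / 2.170 = 0.7189.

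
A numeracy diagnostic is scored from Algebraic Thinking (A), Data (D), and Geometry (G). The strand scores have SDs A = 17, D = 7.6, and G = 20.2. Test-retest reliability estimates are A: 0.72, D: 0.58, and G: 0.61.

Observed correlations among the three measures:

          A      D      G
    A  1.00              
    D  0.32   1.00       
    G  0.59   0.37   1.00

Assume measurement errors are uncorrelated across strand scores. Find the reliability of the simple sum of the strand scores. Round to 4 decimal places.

Var(A+D+G) = 17² + 7.6² + 20.2² + 2·[17·7.6·0.32 + 17·20.2·0.59 + 7.6·20.2·0.37] = 754.8 + 601.505 = 1356.3.
With uncorrelated errors the cross-covariances are all true-score covariance, so they carry over unchanged; only the diagonal terms shrink to ρᵢσᵢ².
True-score variance = [17²·0.72 + 7.6²·0.58 + 20.2²·0.61] + 601.505 = 490.485 + 601.505 = 1091.99.
Reliability = 1091.99 / 1356.3 = 0.8051.

0.8051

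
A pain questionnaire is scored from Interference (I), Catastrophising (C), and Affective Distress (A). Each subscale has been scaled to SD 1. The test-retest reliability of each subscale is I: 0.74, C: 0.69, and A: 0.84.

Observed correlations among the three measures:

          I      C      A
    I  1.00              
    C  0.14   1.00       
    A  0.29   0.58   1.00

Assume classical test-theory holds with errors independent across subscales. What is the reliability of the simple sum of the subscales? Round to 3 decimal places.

Var(I+C+A) = 3 + 2·[0.14 + 0.29 + 0.58] = 3 + 2.02 = 5.02.
Because errors are independent across components, Cov(Tᵢ,Tⱼ) = Cov(Xᵢ,Xⱼ); the off-diagonal part of the true-score variance is the same as above.
True-score variance = [0.74 + 0.69 + 0.84] + 2.02 = 2.27 + 2.02 = 4.29.
Reliability = 4.29 / 5.02 = 0.855.

0.855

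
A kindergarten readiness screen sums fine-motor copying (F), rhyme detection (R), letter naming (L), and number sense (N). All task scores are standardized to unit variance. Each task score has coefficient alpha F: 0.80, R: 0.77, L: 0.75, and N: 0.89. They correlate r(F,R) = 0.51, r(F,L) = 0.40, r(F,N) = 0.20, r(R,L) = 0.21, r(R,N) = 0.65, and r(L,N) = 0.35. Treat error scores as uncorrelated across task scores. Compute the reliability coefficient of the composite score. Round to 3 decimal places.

0.909

Var(F+R+L+N) = 4 + 2·[0.51 + 0.40 + 0.20 + 0.21 + 0.65 + 0.35] = 4 + 4.64 = 8.64.
Because errors are independent across components, Cov(Tᵢ,Tⱼ) = Cov(Xᵢ,Xⱼ); the off-diagonal part of the true-score variance is the same as above.
True-score variance = [0.80 + 0.77 + 0.75 + 0.89] + 4.64 = 3.21 + 4.64 = 7.85.
Reliability = 7.85 / 8.64 = 0.909.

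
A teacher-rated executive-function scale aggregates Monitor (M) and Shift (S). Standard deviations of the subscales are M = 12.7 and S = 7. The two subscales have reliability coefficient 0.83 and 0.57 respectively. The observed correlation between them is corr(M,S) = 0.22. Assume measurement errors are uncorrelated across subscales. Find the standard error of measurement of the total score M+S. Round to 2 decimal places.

6.96

Var(total) = 210.29 + 39.116 = 249.406.
True-score variance = 161.801 + 39.116 = 200.917, so reliability = 0.8056.
Error variance = 249.406 − 200.917 = 48.4893; SEM = √48.4893 = 6.96.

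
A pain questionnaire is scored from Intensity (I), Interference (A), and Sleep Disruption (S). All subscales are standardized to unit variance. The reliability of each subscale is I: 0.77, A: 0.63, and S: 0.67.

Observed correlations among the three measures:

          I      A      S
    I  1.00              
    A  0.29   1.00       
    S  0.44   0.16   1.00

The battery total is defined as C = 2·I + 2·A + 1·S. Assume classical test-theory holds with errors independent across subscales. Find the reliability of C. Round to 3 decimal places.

Var(C) = 2² + 2² + 1 + 2·[4·0.29 + 2·0.44 + 2·0.16] = 9 + 4.72 = 13.72.
Because errors are independent across components, Cov(Tᵢ,Tⱼ) = Cov(Xᵢ,Xⱼ); the off-diagonal part of the true-score variance is the same as above.
True-score variance = [2²·0.77 + 2²·0.63 + 0.67] + 4.72 = 6.27 + 4.72 = 10.99.
Reliability = 10.99 / 13.72 = 0.801.

0.801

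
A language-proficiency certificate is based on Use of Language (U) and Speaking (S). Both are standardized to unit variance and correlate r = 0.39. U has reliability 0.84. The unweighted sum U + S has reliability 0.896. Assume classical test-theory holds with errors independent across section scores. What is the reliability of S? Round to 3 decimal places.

Var(U+S) = 2 + 2·0.39 = 2.780.
True-score variance = ρ_U + ρ_S + 2·0.39, so 0.896 = (0.84 + ρ_S + 0.78) / 2.780.
ρ_S = 0.896·2.780 − 0.84 − 0.78 = 0.871.

0.871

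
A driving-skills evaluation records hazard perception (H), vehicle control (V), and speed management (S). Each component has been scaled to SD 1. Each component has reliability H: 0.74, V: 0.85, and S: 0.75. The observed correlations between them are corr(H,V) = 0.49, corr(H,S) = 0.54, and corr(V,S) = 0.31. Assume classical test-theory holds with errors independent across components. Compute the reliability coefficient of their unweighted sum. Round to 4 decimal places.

0.8838

Var(H+V+S) = 3 + 2·[0.49 + 0.54 + 0.31] = 3 + 2.68 = 5.68.
Under uncorrelated errors the observed covariances equal the true-score covariances, so only the own-variance terms attenuate.
True-score variance = [0.74 + 0.85 + 0.75] + 2.68 = 2.34 + 2.68 = 5.02.
Reliability = 5.02 / 5.68 = 0.8838.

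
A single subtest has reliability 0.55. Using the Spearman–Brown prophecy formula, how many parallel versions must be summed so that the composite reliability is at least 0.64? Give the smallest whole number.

2

k ≥ ρ*(1−ρ₁)/(ρ₁(1−ρ*)) = 0.64·0.45 / (0.55·0.36) = 1.455.
Smallest integer k = 2.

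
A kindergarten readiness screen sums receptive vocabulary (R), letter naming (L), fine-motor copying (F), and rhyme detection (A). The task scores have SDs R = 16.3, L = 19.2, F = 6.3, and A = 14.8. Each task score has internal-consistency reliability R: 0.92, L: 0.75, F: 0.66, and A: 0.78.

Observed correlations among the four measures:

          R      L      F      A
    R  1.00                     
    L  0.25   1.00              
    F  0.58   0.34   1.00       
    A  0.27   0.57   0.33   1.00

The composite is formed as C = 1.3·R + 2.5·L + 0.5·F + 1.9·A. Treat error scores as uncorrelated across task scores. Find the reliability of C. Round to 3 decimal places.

0.872

Var(C) = 1.3²·16.3² + 2.5²·19.2² + 0.5²·6.3² + 1.9²·14.8² + 2·[3.25·16.3·19.2·0.25 + 0.65·16.3·6.3·0.58 + 2.47·16.3·14.8·0.27 + 1.25·19.2·6.3·0.34 + 4.75·19.2·14.8·0.57 + 0.95·6.3·14.8·0.33] = 3553.67 + 2607.76 = 6161.43.
Because errors are independent across components, Cov(Tᵢ,Tⱼ) = Cov(Xᵢ,Xⱼ); the off-diagonal part of the true-score variance is the same as above.
True-score variance = [1.3²·16.3²·0.92 + 2.5²·19.2²·0.75 + 0.5²·6.3²·0.66 + 1.9²·14.8²·0.78] + 2607.76 = 2764.42 + 2607.76 = 5372.17.
Reliability = 5372.17 / 6161.43 = 0.872.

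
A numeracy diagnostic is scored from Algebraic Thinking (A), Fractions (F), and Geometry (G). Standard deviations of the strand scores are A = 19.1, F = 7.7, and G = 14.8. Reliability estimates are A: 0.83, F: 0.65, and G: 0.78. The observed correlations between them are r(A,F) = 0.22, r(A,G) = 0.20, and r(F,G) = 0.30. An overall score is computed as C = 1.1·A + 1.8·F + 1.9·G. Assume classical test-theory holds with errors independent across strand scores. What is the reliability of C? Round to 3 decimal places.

0.844

Var(C) = 1.1²·19.1² + 1.8²·7.7² + 1.9²·14.8² + 2·[1.98·19.1·7.7·0.22 + 2.09·19.1·14.8·0.20 + 3.42·7.7·14.8·0.30] = 1424.25 + 598.294 = 2022.55.
With uncorrelated errors the cross-covariances are all true-score covariance, so they carry over unchanged; only the diagonal terms shrink to ρᵢσᵢ².
True-score variance = [1.1²·19.1²·0.83 + 1.8²·7.7²·0.65 + 1.9²·14.8²·0.78] + 598.294 = 1108.02 + 598.294 = 1706.31.
Reliability = 1706.31 / 2022.55 = 0.844.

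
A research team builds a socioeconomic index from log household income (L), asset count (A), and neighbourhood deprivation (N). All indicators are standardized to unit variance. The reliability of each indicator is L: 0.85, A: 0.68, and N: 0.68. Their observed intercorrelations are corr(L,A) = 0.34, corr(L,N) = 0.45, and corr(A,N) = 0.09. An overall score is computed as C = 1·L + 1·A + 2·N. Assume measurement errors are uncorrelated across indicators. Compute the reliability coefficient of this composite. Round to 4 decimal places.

0.8020

Var(C) = 1 + 1 + 2² + 2·[0.34 + 2·0.45 + 2·0.09] = 6 + 2.84 = 8.84.
Under uncorrelated errors the observed covariances equal the true-score covariances, so only the own-variance terms attenuate.
True-score variance = [0.85 + 0.68 + 2²·0.68] + 2.84 = 4.25 + 2.84 = 7.09.
Reliability = 7.09 / 8.84 = 0.8020.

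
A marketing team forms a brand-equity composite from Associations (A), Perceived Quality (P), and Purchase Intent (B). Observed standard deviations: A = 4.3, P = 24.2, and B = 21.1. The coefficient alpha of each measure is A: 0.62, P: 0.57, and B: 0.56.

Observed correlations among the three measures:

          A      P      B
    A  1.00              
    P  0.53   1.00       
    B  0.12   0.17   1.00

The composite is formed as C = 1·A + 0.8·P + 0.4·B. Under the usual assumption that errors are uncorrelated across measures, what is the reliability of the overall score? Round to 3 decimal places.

Var(C) = 4.3² + 0.8²·24.2² + 0.4²·21.1² + 2·[0.8·4.3·24.2·0.53 + 0.4·4.3·21.1·0.12 + 0.32·24.2·21.1·0.17] = 464.533 + 152.508 = 617.042.
Because errors are independent across components, Cov(Tᵢ,Tⱼ) = Cov(Xᵢ,Xⱼ); the off-diagonal part of the true-score variance is the same as above.
True-score variance = [4.3²·0.62 + 0.8²·24.2²·0.57 + 0.4²·21.1²·0.56] + 152.508 = 264.996 + 152.508 = 417.505.
Reliability = 417.505 / 617.042 = 0.677.

0.677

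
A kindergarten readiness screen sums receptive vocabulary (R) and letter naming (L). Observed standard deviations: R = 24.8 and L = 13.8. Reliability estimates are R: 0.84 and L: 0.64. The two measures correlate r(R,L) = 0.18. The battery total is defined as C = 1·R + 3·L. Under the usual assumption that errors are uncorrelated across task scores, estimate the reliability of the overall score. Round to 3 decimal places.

0.735

Var(C) = 24.8² + 3²·13.8² + 2·[3·24.8·13.8·0.18] = 2329 + 369.619 = 2698.62.
Because errors are independent across components, Cov(Tᵢ,Tⱼ) = Cov(Xᵢ,Xⱼ); the off-diagonal part of the true-score variance is the same as above.
True-score variance = [24.8²·0.84 + 3²·13.8²·0.64] + 369.619 = 1613.57 + 369.619 = 1983.19.
Reliability = 1983.19 / 2698.62 = 0.735.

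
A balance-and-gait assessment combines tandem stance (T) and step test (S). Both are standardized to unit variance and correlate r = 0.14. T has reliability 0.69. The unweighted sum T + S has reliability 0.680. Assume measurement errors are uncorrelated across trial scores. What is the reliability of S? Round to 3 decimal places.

Var(T+S) = 2 + 2·0.14 = 2.280.
True-score variance = ρ_T + ρ_S + 2·0.14, so 0.680 = (0.69 + ρ_S + 0.28) / 2.280.
ρ_S = 0.680·2.280 − 0.69 − 0.28 = 0.580.

0.580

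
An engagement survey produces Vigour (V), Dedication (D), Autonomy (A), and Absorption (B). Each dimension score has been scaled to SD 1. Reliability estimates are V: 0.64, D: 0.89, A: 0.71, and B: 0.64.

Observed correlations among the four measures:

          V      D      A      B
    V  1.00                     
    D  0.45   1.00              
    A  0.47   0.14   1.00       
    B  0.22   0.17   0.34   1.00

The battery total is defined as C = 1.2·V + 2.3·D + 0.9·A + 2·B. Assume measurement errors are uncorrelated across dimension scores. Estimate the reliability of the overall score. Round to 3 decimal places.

0.857

Var(C) = 1.2² + 2.3² + 0.9² + 2² + 2·[2.76·0.45 + 1.08·0.47 + 2.4·0.22 + 2.07·0.14 + 4.6·0.17 + 1.8·0.34] = 11.54 + 7.9228 = 19.4628.
With uncorrelated errors the cross-covariances are all true-score covariance, so they carry over unchanged; only the diagonal terms shrink to ρᵢσᵢ².
True-score variance = [1.2²·0.64 + 2.3²·0.89 + 0.9²·0.71 + 2²·0.64] + 7.9228 = 8.7648 + 7.9228 = 16.6876.
Reliability = 16.6876 / 19.4628 = 0.857.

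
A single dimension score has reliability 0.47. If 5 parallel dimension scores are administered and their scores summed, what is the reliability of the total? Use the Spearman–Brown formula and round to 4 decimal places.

0.8160

ρ_k = kρ / (1 + (k−1)ρ) = 5·0.47 / (1 + 4·0.47) = 2.350 / 2.880 = 0.8160.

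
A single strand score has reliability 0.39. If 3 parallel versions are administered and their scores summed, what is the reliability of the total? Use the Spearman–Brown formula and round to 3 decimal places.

0.657

ρ_k = kρ / (1 + (k−1)ρ) = 3·0.39 / (1 + 2·0.39) = 1.170 / 1.780 = 0.657.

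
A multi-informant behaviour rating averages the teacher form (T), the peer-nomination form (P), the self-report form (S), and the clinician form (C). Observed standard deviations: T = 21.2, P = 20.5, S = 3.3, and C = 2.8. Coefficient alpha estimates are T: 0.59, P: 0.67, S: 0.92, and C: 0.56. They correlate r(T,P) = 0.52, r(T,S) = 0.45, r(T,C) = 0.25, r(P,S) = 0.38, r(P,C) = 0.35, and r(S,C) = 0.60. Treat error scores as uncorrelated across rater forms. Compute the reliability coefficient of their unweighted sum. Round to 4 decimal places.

Var(T+P+S+C) = 21.2² + 20.5² + 3.3² + 2.8² + 2·[21.2·20.5·0.52 + 21.2·3.3·0.45 + 21.2·2.8·0.25 + 20.5·3.3·0.38 + 20.5·2.8·0.35 + 3.3·2.8·0.60] = 888.42 + 647.31 = 1535.73.
With uncorrelated errors the cross-covariances are all true-score covariance, so they carry over unchanged; only the diagonal terms shrink to ρᵢσᵢ².
True-score variance = [21.2²·0.59 + 20.5²·0.67 + 3.3²·0.92 + 2.8²·0.56] + 647.31 = 561.146 + 647.31 = 1208.46.
Reliability = 1208.46 / 1535.73 = 0.7869.

0.7869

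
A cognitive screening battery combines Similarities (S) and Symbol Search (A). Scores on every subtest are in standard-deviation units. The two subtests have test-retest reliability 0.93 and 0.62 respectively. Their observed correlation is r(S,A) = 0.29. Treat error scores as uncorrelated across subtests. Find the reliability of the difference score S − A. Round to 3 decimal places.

0.683

Var(S−A) = 1 + 1 − 2·0.29 = 2 − 0.58 = 1.42.
Under uncorrelated errors the observed covariances equal the true-score covariances, so only the own-variance terms attenuate.
True-score variance = [0.93 + 0.62] − 0.58 = 1.55 − 0.58 = 0.97.
Reliability = 0.97 / 1.42 = 0.683.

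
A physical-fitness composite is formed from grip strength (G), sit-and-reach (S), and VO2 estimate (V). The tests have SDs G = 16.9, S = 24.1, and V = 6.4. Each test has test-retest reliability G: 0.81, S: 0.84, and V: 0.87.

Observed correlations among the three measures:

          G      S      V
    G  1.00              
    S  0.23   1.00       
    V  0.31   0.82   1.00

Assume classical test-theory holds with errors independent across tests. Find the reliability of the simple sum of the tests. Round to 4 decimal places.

0.8922

Var(G+S+V) = 16.9² + 24.1² + 6.4² + 2·[16.9·24.1·0.23 + 16.9·6.4·0.31 + 24.1·6.4·0.82] = 907.38 + 507.366 = 1414.75.
Under uncorrelated errors the observed covariances equal the true-score covariances, so only the own-variance terms attenuate.
True-score variance = [16.9²·0.81 + 24.1²·0.84 + 6.4²·0.87] + 507.366 = 754.86 + 507.366 = 1262.23.
Reliability = 1262.23 / 1414.75 = 0.8922.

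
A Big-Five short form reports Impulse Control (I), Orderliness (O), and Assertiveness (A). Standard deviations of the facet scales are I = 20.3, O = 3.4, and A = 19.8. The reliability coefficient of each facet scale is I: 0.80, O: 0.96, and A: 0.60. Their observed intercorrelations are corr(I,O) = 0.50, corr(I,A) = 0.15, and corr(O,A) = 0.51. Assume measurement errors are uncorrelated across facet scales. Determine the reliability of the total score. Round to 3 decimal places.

0.777

Var(I+O+A) = 20.3² + 3.4² + 19.8² + 2·[20.3·3.4·0.50 + 20.3·19.8·0.15 + 3.4·19.8·0.51] = 815.69 + 258.268 = 1073.96.
Under uncorrelated errors the observed covariances equal the true-score covariances, so only the own-variance terms attenuate.
True-score variance = [20.3²·0.80 + 3.4²·0.96 + 19.8²·0.60] + 258.268 = 575.994 + 258.268 = 834.262.
Reliability = 834.262 / 1073.96 = 0.777.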